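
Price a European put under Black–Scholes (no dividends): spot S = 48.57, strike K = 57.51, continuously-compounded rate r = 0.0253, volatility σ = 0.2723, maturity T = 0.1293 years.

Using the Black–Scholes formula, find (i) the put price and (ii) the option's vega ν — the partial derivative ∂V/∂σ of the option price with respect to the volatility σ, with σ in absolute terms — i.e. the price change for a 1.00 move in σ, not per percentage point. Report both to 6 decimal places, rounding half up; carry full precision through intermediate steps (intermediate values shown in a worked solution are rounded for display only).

price = 8.848405
ν = 1.806320

σ√T = 0.2723·√0.1293 = 0.097914
d₁ = (ln(S/K) + (r+σ²/2)T) / (σ√T) = (ln(48.57/57.51) + (0.0253+0.2723²/2)·0.1293) / 0.097914 = (-0.168953 + 0.008065) / 0.097914 = -1.643147
d₂ = d₁ − σ√T = -1.643147 − 0.097914 = -1.741061
e^{−rT} = e^{−0.0253·0.1293} = 0.996734
N(−d₁) = 0.949824,  N(−d₂) = 0.959164
Put price V = K·e^{−rT}·N(−d₂) − S·N(−d₁) = 54.981344 − 46.132939 = 8.848405
φ(d₁) = (1/√(2π))·e^{−d₁²/2} = 0.103425
ν = S·φ(d₁)·√T = 1.806320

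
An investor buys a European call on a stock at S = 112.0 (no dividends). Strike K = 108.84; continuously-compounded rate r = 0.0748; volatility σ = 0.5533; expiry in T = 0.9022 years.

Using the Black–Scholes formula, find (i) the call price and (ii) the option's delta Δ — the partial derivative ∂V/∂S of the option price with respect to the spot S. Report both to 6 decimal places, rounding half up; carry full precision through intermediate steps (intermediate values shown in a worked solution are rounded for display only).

price = 27.643111
Δ = 0.672071

σ√T = 0.5533·√0.9022 = 0.525548
d₁ = (ln(S/K) + (r+σ²/2)T) / (σ√T) = (ln(112.0/108.84) + (0.0748+0.5533²/2)·0.9022) / 0.525548 = (0.028620 + 0.205585) / 0.525548 = 0.445639
d₂ = d₁ − σ√T = 0.445639 − 0.525548 = -0.079908
e^{−rT} = e^{−0.0748·0.9022} = 0.934742
N(d₁) = 0.672071,  N(d₂) = 0.468155
Call price V = S·N(d₁) − K·e^{−rT}·N(d₂) = 75.271962 − 47.628851 = 27.643111
Δ = N(d₁) = 0.672071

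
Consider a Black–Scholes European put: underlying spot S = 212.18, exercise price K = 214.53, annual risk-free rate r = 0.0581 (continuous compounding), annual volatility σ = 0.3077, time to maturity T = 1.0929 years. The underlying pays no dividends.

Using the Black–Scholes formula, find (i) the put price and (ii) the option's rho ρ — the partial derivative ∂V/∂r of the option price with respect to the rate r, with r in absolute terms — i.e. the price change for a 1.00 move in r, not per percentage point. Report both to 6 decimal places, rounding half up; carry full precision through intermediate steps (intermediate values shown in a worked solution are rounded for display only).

price = 21.342394
ρ = -109.814117

σ√T = 0.3077·√1.0929 = 0.321675
d₁ = (ln(S/K) + (r+σ²/2)T) / (σ√T) = (ln(212.18/214.53) + (0.0581+0.3077²/2)·1.0929) / 0.321675 = (-0.011015 + 0.115235) / 0.321675 = 0.323992
d₂ = d₁ − σ√T = 0.323992 − 0.321675 = 0.002317
e^{−rT} = e^{−0.0581·1.0929} = 0.938476
N(−d₁) = 0.372972,  N(−d₂) = 0.499076
Put price V = K·e^{−rT}·N(−d₂) − S·N(−d₁) = 100.479566 − 79.137172 = 21.342394
ρ = −K·T·e^{−rT}·N(−d₂) = -109.814117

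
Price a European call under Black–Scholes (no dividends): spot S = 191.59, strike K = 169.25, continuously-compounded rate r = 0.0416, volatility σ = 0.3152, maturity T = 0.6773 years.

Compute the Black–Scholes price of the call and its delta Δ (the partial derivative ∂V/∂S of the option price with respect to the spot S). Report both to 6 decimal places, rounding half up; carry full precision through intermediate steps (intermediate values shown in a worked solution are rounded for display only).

σ√T = 0.3152·√0.6773 = 0.259404
d₁ = (ln(S/K) + (r+σ²/2)T) / (σ√T) = (ln(191.59/169.25) + (0.0416+0.3152²/2)·0.6773) / 0.259404 = (0.123981 + 0.061821) / 0.259404 = 0.716264
d₂ = d₁ − σ√T = 0.716264 − 0.259404 = 0.456860
e^{−rT} = e^{−0.0416·0.6773} = 0.972218
N(d₁) = 0.763086,  N(d₂) = 0.676114
Call price V = S·N(d₁) − K·e^{−rT}·N(d₂) = 146.199588 − 111.253084 = 34.946504
Δ = N(d₁) = 0.763086

price = 34.946504
Δ = 0.763086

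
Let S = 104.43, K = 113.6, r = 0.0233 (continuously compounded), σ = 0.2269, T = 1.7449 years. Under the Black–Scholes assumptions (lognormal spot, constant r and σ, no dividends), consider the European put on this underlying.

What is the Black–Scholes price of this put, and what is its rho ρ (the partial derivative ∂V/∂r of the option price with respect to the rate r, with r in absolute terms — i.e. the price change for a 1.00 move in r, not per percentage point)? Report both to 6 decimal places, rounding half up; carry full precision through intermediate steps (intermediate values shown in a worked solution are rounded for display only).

price = 15.171729
ρ = -117.241962

σ√T = 0.2269·√1.7449 = 0.299723
d₁ = (ln(S/K) + (r+σ²/2)T) / (σ√T) = (ln(104.43/113.6) + (0.0233+0.2269²/2)·1.7449) / 0.299723 = (-0.084167 + 0.085573) / 0.299723 = 0.004693
d₂ = d₁ − σ√T = 0.004693 − 0.299723 = -0.295030
e^{−rT} = e^{−0.0233·1.7449} = 0.960159
N(−d₁) = 0.498128,  N(−d₂) = 0.616015
Put price V = K·e^{−rT}·N(−d₂) − S·N(−d₁) = 67.191221 − 52.019493 = 15.171729
ρ = −K·T·e^{−rT}·N(−d₂) = -117.241962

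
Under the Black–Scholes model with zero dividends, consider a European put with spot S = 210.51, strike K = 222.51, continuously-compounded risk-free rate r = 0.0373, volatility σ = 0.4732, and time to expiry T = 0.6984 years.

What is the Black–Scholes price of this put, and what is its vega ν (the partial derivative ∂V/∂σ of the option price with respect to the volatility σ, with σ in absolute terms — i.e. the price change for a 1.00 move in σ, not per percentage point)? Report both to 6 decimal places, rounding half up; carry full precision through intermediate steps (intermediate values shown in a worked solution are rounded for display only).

price = 36.718148
ν = 69.651051

σ√T = 0.4732·√0.6984 = 0.395455
d₁ = (ln(S/K) + (r+σ²/2)T) / (σ√T) = (ln(210.51/222.51) + (0.0373+0.4732²/2)·0.6984) / 0.395455 = (-0.055439 + 0.104243) / 0.395455 = 0.123412
d₂ = d₁ − σ√T = 0.123412 − 0.395455 = -0.272043
e^{−rT} = e^{−0.0373·0.6984} = 0.974286
N(−d₁) = 0.450891,  N(−d₂) = 0.607206
Put price V = K·e^{−rT}·N(−d₂) − S·N(−d₁) = 131.635131 − 94.916983 = 36.718148
φ(d₁) = (1/√(2π))·e^{−d₁²/2} = 0.395916
ν = S·φ(d₁)·√T = 69.651051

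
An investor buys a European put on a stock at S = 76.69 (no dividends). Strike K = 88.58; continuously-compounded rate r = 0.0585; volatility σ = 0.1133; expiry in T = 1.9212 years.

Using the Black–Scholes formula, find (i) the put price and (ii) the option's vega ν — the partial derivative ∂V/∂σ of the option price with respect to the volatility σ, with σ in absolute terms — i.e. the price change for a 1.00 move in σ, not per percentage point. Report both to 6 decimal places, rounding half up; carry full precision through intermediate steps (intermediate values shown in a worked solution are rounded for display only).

σ√T = 0.1133·√1.9212 = 0.157042
d₁ = (ln(S/K) + (r+σ²/2)T) / (σ√T) = (ln(76.69/88.58) + (0.0585+0.1133²/2)·1.9212) / 0.157042 = (-0.144135 + 0.124721) / 0.157042 = -0.123619
d₂ = d₁ − σ√T = -0.123619 − 0.157042 = -0.280662
e^{−rT} = e^{−0.0585·1.9212} = 0.893695
N(−d₁) = 0.549192,  N(−d₂) = 0.610515
Put price V = K·e^{−rT}·N(−d₂) − S·N(−d₁) = 48.330532 − 42.117511 = 6.213021
φ(d₁) = (1/√(2π))·e^{−d₁²/2} = 0.395906
ν = S·φ(d₁)·√T = 42.083970

price = 6.213021
ν = 42.083970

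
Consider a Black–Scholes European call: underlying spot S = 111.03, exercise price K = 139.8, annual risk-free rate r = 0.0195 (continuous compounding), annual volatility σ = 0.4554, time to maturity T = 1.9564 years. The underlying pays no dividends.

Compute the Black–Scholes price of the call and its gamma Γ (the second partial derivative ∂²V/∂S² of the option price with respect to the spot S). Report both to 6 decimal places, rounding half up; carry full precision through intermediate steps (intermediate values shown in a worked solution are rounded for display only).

σ√T = 0.4554·√1.9564 = 0.636974
d₁ = (ln(S/K) + (r+σ²/2)T) / (σ√T) = (ln(111.03/139.8) + (0.0195+0.4554²/2)·1.9564) / 0.636974 = (-0.230412 + 0.241018) / 0.636974 = 0.016650
d₂ = d₁ − σ√T = 0.016650 − 0.636974 = -0.620324
e^{−rT} = e^{−0.0195·1.9564} = 0.962569
N(d₁) = 0.506642,  N(d₂) = 0.267522
Call price V = S·N(d₁) − K·e^{−rT}·N(d₂) = 56.252461 − 35.999676 = 20.252784
φ(d₁) = (1/√(2π))·e^{−d₁²/2} = 0.398887
Γ = φ(d₁) / (S·σ·√T) = 0.005640

price = 20.252784
Γ = 0.005640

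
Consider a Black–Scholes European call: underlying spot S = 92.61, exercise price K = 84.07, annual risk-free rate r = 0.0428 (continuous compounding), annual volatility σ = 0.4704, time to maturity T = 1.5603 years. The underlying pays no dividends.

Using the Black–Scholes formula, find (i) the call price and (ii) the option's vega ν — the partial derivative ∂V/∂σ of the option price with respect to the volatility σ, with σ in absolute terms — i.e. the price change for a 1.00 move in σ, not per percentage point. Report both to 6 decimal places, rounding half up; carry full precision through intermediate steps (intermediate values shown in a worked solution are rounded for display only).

price = 27.509558
ν = 39.183257

σ√T = 0.4704·√1.5603 = 0.587586
d₁ = (ln(S/K) + (r+σ²/2)T) / (σ√T) = (ln(92.61/84.07) + (0.0428+0.4704²/2)·1.5603) / 0.587586 = (0.096747 + 0.239409) / 0.587586 = 0.572098
d₂ = d₁ − σ√T = 0.572098 − 0.587586 = -0.015488
e^{−rT} = e^{−0.0428·1.5603} = 0.935400
N(d₁) = 0.716372,  N(d₂) = 0.493822
Call price V = S·N(d₁) − K·e^{−rT}·N(d₂) = 66.343233 − 38.833676 = 27.509558
φ(d₁) = (1/√(2π))·e^{−d₁²/2} = 0.338718
ν = S·φ(d₁)·√T = 39.183257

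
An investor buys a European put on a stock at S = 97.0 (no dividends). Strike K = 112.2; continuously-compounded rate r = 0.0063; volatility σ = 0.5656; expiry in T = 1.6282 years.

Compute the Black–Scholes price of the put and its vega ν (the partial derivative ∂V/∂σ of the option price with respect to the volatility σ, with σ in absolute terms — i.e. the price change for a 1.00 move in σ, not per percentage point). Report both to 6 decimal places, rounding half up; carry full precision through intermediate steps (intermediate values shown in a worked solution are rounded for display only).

price = 36.832537
ν = 48.641759

σ√T = 0.5656·√1.6282 = 0.721711
d₁ = (ln(S/K) + (r+σ²/2)T) / (σ√T) = (ln(97.0/112.2) + (0.0063+0.5656²/2)·1.6282) / 0.721711 = (-0.145572 + 0.270691) / 0.721711 = 0.173364
d₂ = d₁ − σ√T = 0.173364 − 0.721711 = -0.548347
e^{−rT} = e^{−0.0063·1.6282} = 0.989795
N(−d₁) = 0.431183,  N(−d₂) = 0.708273
Put price V = K·e^{−rT}·N(−d₂) − S·N(−d₁) = 78.657240 − 41.824703 = 36.832537
φ(d₁) = (1/√(2π))·e^{−d₁²/2} = 0.392992
ν = S·φ(d₁)·√T = 48.641759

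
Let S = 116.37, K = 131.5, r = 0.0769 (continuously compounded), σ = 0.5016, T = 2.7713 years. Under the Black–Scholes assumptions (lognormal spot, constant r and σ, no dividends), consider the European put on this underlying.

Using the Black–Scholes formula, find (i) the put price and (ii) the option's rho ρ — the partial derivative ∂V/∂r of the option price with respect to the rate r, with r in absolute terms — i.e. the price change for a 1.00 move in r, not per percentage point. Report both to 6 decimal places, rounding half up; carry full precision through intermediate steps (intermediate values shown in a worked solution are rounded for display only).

price = 31.178523
ρ = -182.935580

σ√T = 0.5016·√2.7713 = 0.835025
d₁ = (ln(S/K) + (r+σ²/2)T) / (σ√T) = (ln(116.37/131.5) + (0.0769+0.5016²/2)·2.7713) / 0.835025 = (-0.122232 + 0.561746) / 0.835025 = 0.526349
d₂ = d₁ − σ√T = 0.526349 − 0.835025 = -0.308676
e^{−rT} = e^{−0.0769·2.7713} = 0.808065
N(−d₁) = 0.299323,  N(−d₂) = 0.621216
Put price V = K·e^{−rT}·N(−d₂) − S·N(−d₁) = 66.010746 − 34.832223 = 31.178523
ρ = −K·T·e^{−rT}·N(−d₂) = -182.935580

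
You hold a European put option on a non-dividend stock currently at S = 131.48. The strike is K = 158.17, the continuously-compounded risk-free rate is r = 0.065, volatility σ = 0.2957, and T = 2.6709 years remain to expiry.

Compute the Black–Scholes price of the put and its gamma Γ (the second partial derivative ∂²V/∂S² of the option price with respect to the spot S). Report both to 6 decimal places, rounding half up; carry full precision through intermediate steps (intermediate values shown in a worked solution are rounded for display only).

price = 25.992869
Γ = 0.006131

σ√T = 0.2957·√2.6709 = 0.483259
d₁ = (ln(S/K) + (r+σ²/2)T) / (σ√T) = (ln(131.48/158.17) + (0.065+0.2957²/2)·2.6709) / 0.483259 = (-0.184816 + 0.290378) / 0.483259 = 0.218439
d₂ = d₁ − σ√T = 0.218439 − 0.483259 = -0.264820
e^{−rT} = e^{−0.065·2.6709} = 0.840626
N(−d₁) = 0.413544,  N(−d₂) = 0.604426
Put price V = K·e^{−rT}·N(−d₂) − S·N(−d₁) = 80.365583 − 54.372713 = 25.992869
φ(d₁) = (1/√(2π))·e^{−d₁²/2} = 0.389537
Γ = φ(d₁) / (S·σ·√T) = 0.006131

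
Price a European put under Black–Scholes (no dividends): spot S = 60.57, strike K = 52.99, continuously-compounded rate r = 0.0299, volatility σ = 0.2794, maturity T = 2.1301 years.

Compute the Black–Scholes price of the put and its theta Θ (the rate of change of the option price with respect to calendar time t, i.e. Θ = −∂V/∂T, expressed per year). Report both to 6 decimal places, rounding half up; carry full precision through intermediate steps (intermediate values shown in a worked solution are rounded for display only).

σ√T = 0.2794·√2.1301 = 0.407780
d₁ = (ln(S/K) + (r+σ²/2)T) / (σ√T) = (ln(60.57/52.99) + (0.0299+0.2794²/2)·2.1301) / 0.407780 = (0.133697 + 0.146832) / 0.407780 = 0.687941
d₂ = d₁ − σ√T = 0.687941 − 0.407780 = 0.280161
e^{−rT} = e^{−0.0299·2.1301} = 0.938296
N(−d₁) = 0.245745,  N(−d₂) = 0.389677
Put price V = K·e^{−rT}·N(−d₂) − S·N(−d₁) = 19.374862 − 14.884770 = 4.490091
φ(d₁) = (1/√(2π))·e^{−d₁²/2} = 0.314878
Θ = −S·φ(d₁)·σ/(2√T) + r·K·e^{−rT}·N(−d₂) = −1.825561 + 0.579308 = -1.246252

price = 4.490091
Θ = -1.246252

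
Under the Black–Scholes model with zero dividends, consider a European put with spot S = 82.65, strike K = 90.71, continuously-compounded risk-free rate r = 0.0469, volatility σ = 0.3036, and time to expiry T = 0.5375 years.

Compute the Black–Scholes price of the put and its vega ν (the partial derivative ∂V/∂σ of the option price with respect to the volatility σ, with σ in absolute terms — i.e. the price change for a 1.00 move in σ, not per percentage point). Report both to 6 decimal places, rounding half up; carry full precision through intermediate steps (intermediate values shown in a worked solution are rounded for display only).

price = 10.829864
ν = 23.725240

σ√T = 0.3036·√0.5375 = 0.222582
d₁ = (ln(S/K) + (r+σ²/2)T) / (σ√T) = (ln(82.65/90.71) + (0.0469+0.3036²/2)·0.5375) / 0.222582 = (-0.093053 + 0.049980) / 0.222582 = -0.193513
d₂ = d₁ − σ√T = -0.193513 − 0.222582 = -0.416095
e^{−rT} = e^{−0.0469·0.5375} = 0.975106
N(−d₁) = 0.576721,  N(−d₂) = 0.661330
Put price V = K·e^{−rT}·N(−d₂) − S·N(−d₁) = 58.495878 − 47.666014 = 10.829864
φ(d₁) = (1/√(2π))·e^{−d₁²/2} = 0.391542
ν = S·φ(d₁)·√T = 23.725240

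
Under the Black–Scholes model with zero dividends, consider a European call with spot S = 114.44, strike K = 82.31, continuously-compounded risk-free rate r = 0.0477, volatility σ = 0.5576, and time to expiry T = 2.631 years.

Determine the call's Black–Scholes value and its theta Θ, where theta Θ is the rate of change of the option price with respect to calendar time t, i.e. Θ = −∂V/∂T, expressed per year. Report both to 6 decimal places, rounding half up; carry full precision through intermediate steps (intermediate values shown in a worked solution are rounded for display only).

σ√T = 0.5576·√2.631 = 0.904447
d₁ = (ln(S/K) + (r+σ²/2)T) / (σ√T) = (ln(114.44/82.31) + (0.0477+0.5576²/2)·2.631) / 0.904447 = (0.329558 + 0.534511) / 0.904447 = 0.955356
d₂ = d₁ − σ√T = 0.955356 − 0.904447 = 0.050909
e^{−rT} = e^{−0.0477·2.631} = 0.882057
N(d₁) = 0.830301,  N(d₂) = 0.520301
Call price V = S·N(d₁) − K·e^{−rT}·N(d₂) = 95.019666 − 37.774945 = 57.244722
φ(d₁) = (1/√(2π))·e^{−d₁²/2} = 0.252766
Θ = −S·φ(d₁)·σ/(2√T) − r·K·e^{−rT}·N(d₂) = −4.971974 − 1.801865 = -6.773839

price = 57.244722
Θ = -6.773839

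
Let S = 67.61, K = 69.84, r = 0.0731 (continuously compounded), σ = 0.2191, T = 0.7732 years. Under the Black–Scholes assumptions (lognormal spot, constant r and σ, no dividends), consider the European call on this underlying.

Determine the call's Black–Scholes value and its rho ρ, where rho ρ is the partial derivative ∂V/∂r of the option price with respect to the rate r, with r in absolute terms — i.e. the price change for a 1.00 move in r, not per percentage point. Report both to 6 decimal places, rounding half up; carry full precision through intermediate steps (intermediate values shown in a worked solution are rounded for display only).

σ√T = 0.2191·√0.7732 = 0.192659
d₁ = (ln(S/K) + (r+σ²/2)T) / (σ√T) = (ln(67.61/69.84) + (0.0731+0.2191²/2)·0.7732) / 0.192659 = (-0.032451 + 0.075080) / 0.192659 = 0.221265
d₂ = d₁ − σ√T = 0.221265 − 0.192659 = 0.028606
e^{−rT} = e^{−0.0731·0.7732} = 0.945047
N(d₁) = 0.587557,  N(d₂) = 0.511411
Call price V = S·N(d₁) − K·e^{−rT}·N(d₂) = 39.724722 − 33.754162 = 5.970560
ρ = K·T·e^{−rT}·N(d₂) = 26.098718

price = 5.970560
ρ = 26.098718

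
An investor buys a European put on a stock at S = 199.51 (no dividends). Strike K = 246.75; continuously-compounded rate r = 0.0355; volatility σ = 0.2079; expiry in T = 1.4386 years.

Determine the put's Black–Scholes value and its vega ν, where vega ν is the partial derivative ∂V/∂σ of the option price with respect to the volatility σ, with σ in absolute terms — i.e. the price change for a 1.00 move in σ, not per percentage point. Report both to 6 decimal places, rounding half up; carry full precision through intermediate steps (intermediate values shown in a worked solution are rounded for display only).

price = 43.334202
ν = 83.273436

σ√T = 0.2079·√1.4386 = 0.249359
d₁ = (ln(S/K) + (r+σ²/2)T) / (σ√T) = (ln(199.51/246.75) + (0.0355+0.2079²/2)·1.4386) / 0.249359 = (-0.212511 + 0.082160) / 0.249359 = -0.522746
d₂ = d₁ − σ√T = -0.522746 − 0.249359 = -0.772104
e^{−rT} = e^{−0.0355·1.4386} = 0.950212
N(−d₁) = 0.699424,  N(−d₂) = 0.779974
Put price V = K·e^{−rT}·N(−d₂) − S·N(−d₁) = 182.876348 − 139.542146 = 43.334202
φ(d₁) = (1/√(2π))·e^{−d₁²/2} = 0.347994
ν = S·φ(d₁)·√T = 83.273436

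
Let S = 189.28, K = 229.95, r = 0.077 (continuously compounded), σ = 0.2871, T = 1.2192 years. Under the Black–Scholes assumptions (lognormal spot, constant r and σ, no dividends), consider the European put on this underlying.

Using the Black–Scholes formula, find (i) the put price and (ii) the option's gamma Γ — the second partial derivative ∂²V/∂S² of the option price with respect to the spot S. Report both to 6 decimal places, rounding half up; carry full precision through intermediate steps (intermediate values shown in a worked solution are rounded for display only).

σ√T = 0.2871·√1.2192 = 0.317008
d₁ = (ln(S/K) + (r+σ²/2)T) / (σ√T) = (ln(189.28/229.95) + (0.077+0.2871²/2)·1.2192) / 0.317008 = (-0.194634 + 0.144126) / 0.317008 = -0.159330
d₂ = d₁ − σ√T = -0.159330 − 0.317008 = -0.476338
e^{−rT} = e^{−0.077·1.2192} = 0.910393
N(−d₁) = 0.563296,  N(−d₂) = 0.683083
Put price V = K·e^{−rT}·N(−d₂) − S·N(−d₁) = 143.000065 − 106.620587 = 36.379478
φ(d₁) = (1/√(2π))·e^{−d₁²/2} = 0.393910
Γ = φ(d₁) / (S·σ·√T) = 0.006565

price = 36.379478
Γ = 0.006565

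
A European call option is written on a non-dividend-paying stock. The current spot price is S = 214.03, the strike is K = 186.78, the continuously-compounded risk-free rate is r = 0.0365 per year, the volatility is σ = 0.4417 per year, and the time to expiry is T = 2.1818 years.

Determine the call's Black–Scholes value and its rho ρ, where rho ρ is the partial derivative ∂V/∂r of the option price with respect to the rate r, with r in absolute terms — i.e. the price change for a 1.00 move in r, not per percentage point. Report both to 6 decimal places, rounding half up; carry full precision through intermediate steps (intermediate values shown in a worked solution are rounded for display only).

σ√T = 0.4417·√2.1818 = 0.652431
d₁ = (ln(S/K) + (r+σ²/2)T) / (σ√T) = (ln(214.03/186.78) + (0.0365+0.4417²/2)·2.1818) / 0.652431 = (0.136185 + 0.292469) / 0.652431 = 0.657010
d₂ = d₁ − σ√T = 0.657010 − 0.652431 = 0.004578
e^{−rT} = e^{−0.0365·2.1818} = 0.923453
N(d₁) = 0.744413,  N(d₂) = 0.501826
Call price V = S·N(d₁) − K·e^{−rT}·N(d₂) = 159.326647 − 86.556285 = 72.770361
ρ = K·T·e^{−rT}·N(d₂) = 188.848503

price = 72.770361
ρ = 188.848503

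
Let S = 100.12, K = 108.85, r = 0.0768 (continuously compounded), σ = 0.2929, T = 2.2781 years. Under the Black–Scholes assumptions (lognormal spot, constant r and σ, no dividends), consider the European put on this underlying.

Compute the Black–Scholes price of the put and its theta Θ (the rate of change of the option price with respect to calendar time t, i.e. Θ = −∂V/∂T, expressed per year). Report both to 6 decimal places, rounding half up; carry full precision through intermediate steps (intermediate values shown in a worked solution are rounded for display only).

σ√T = 0.2929·√2.2781 = 0.442085
d₁ = (ln(S/K) + (r+σ²/2)T) / (σ√T) = (ln(100.12/108.85) + (0.0768+0.2929²/2)·2.2781) / 0.442085 = (-0.083601 + 0.272678) / 0.442085 = 0.427692
d₂ = d₁ − σ√T = 0.427692 − 0.442085 = -0.014393
e^{−rT} = e^{−0.0768·2.2781} = 0.839492
N(−d₁) = 0.334438,  N(−d₂) = 0.505742
Put price V = K·e^{−rT}·N(−d₂) − S·N(−d₁) = 46.214030 − 33.483892 = 12.730138
φ(d₁) = (1/√(2π))·e^{−d₁²/2} = 0.364074
Θ = −S·φ(d₁)·σ/(2√T) + r·K·e^{−rT}·N(−d₂) = −3.536822 + 3.549238 = 0.012416

price = 12.730138
Θ = 0.012416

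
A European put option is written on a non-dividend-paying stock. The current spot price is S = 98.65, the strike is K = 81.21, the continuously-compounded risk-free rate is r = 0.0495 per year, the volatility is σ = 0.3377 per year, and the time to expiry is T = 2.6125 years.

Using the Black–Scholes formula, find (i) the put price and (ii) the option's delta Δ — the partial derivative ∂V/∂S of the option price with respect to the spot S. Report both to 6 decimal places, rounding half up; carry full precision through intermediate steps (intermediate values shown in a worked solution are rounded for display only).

price = 7.654550
Δ = -0.193178

σ√T = 0.3377·√2.6125 = 0.545832
d₁ = (ln(S/K) + (r+σ²/2)T) / (σ√T) = (ln(98.65/81.21) + (0.0495+0.3377²/2)·2.6125) / 0.545832 = (0.194540 + 0.278285) / 0.545832 = 0.866246
d₂ = d₁ − σ√T = 0.866246 − 0.545832 = 0.320414
e^{−rT} = e^{−0.0495·2.6125} = 0.878694
N(−d₁) = 0.193178,  N(−d₂) = 0.374327
Put price V = K·e^{−rT}·N(−d₂) − S·N(−d₁) = 26.711524 − 19.056974 = 7.654550
Δ = −N(−d₁) = -0.193178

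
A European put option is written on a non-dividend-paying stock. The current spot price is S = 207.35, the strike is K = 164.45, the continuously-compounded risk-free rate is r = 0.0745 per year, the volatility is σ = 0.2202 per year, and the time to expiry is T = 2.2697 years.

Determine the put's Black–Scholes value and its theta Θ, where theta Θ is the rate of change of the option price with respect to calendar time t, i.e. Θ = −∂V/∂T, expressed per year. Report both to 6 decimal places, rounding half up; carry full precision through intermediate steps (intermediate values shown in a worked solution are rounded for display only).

price = 3.075134
Θ = -0.814081

σ√T = 0.2202·√2.2697 = 0.331743
d₁ = (ln(S/K) + (r+σ²/2)T) / (σ√T) = (ln(207.35/164.45) + (0.0745+0.2202²/2)·2.2697) / 0.331743 = (0.231802 + 0.224119) / 0.331743 = 1.374320
d₂ = d₁ − σ√T = 1.374320 − 0.331743 = 1.042578
e^{−rT} = e^{−0.0745·2.2697} = 0.844431
N(−d₁) = 0.084671,  N(−d₂) = 0.148572
Put price V = K·e^{−rT}·N(−d₂) − S·N(−d₁) = 20.631693 − 17.556558 = 3.075134
φ(d₁) = (1/√(2π))·e^{−d₁²/2} = 0.155157
Θ = −S·φ(d₁)·σ/(2√T) + r·K·e^{−rT}·N(−d₂) = −2.351143 + 1.537061 = -0.814081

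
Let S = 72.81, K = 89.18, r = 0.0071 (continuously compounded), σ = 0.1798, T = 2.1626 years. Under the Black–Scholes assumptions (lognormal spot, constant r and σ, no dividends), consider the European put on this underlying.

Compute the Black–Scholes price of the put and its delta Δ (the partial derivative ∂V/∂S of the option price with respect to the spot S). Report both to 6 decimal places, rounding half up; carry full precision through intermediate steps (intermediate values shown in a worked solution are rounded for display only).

σ√T = 0.1798·√2.1626 = 0.264410
d₁ = (ln(S/K) + (r+σ²/2)T) / (σ√T) = (ln(72.81/89.18) + (0.0071+0.1798²/2)·2.1626) / 0.264410 = (-0.202803 + 0.050311) / 0.264410 = -0.576728
d₂ = d₁ − σ√T = -0.576728 − 0.264410 = -0.841138
e^{−rT} = e^{−0.0071·2.1626} = 0.984763
N(−d₁) = 0.717939,  N(−d₂) = 0.799865
Put price V = K·e^{−rT}·N(−d₂) − S·N(−d₁) = 70.245043 − 52.273104 = 17.971939
Δ = −N(−d₁) = -0.717939

price = 17.971939
Δ = -0.717939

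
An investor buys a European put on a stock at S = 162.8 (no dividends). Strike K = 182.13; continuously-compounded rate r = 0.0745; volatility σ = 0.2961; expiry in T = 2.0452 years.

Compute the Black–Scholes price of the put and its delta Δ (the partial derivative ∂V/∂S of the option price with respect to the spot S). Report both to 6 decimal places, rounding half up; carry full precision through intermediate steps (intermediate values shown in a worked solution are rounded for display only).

σ√T = 0.2961·√2.0452 = 0.423454
d₁ = (ln(S/K) + (r+σ²/2)T) / (σ√T) = (ln(162.8/182.13) + (0.0745+0.2961²/2)·2.0452) / 0.423454 = (-0.112198 + 0.242024) / 0.423454 = 0.306588
d₂ = d₁ − σ√T = 0.306588 − 0.423454 = -0.116866
e^{−rT} = e^{−0.0745·2.0452} = 0.858673
N(−d₁) = 0.379579,  N(−d₂) = 0.546517
Put price V = K·e^{−rT}·N(−d₂) − S·N(−d₁) = 85.469834 − 61.795398 = 23.674436
Δ = −N(−d₁) = -0.379579

price = 23.674436
Δ = -0.379579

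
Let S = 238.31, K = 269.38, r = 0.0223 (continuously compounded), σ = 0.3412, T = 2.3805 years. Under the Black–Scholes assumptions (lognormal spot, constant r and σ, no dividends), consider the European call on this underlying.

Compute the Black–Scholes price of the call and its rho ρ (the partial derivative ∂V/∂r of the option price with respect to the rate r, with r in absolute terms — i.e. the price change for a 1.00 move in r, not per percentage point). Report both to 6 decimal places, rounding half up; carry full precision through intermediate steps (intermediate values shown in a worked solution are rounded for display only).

σ√T = 0.3412·√2.3805 = 0.526433
d₁ = (ln(S/K) + (r+σ²/2)T) / (σ√T) = (ln(238.31/269.38) + (0.0223+0.3412²/2)·2.3805) / 0.526433 = (-0.122551 + 0.191651) / 0.526433 = 0.131261
d₂ = d₁ − σ√T = 0.131261 − 0.526433 = -0.395172
e^{−rT} = e^{−0.0223·2.3805} = 0.948299
N(d₁) = 0.552216,  N(d₂) = 0.346358
Call price V = S·N(d₁) − K·e^{−rT}·N(d₂) = 131.598532 − 88.478171 = 43.120361
ρ = K·T·e^{−rT}·N(d₂) = 210.622285

price = 43.120361
ρ = 210.622285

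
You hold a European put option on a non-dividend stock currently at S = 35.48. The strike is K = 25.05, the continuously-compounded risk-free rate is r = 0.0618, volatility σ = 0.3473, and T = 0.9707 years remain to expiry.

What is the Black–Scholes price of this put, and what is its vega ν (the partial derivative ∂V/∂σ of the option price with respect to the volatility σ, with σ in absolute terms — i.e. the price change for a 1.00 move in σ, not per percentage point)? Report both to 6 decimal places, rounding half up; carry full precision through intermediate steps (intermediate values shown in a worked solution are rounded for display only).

σ√T = 0.3473·√0.9707 = 0.342174
d₁ = (ln(S/K) + (r+σ²/2)T) / (σ√T) = (ln(35.48/25.05) + (0.0618+0.3473²/2)·0.9707) / 0.342174 = (0.348095 + 0.118531) / 0.342174 = 1.363709
d₂ = d₁ − σ√T = 1.363709 − 0.342174 = 1.021535
e^{−rT} = e^{−0.0618·0.9707} = 0.941775
N(−d₁) = 0.086330,  N(−d₂) = 0.153500
Put price V = K·e^{−rT}·N(−d₂) − S·N(−d₁) = 3.621300 − 3.062972 = 0.558328
φ(d₁) = (1/√(2π))·e^{−d₁²/2} = 0.157428
ν = S·φ(d₁)·√T = 5.503092

price = 0.558328
ν = 5.503092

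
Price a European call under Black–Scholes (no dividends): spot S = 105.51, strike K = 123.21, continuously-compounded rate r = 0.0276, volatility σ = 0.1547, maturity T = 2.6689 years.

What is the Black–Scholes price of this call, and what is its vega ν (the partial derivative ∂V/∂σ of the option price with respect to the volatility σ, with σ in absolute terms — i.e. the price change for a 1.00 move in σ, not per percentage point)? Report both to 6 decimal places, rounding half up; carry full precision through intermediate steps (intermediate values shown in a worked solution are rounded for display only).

price = 7.150242
ν = 67.459668

σ√T = 0.1547·√2.6689 = 0.252730
d₁ = (ln(S/K) + (r+σ²/2)T) / (σ√T) = (ln(105.51/123.21) + (0.0276+0.1547²/2)·2.6689) / 0.252730 = (-0.155084 + 0.105598) / 0.252730 = -0.195809
d₂ = d₁ − σ√T = -0.195809 − 0.252730 = -0.448538
e^{−rT} = e^{−0.0276·2.6689} = 0.928986
N(d₁) = 0.422380,  N(d₂) = 0.326882
Call price V = S·N(d₁) − K·e^{−rT}·N(d₂) = 44.565314 − 37.415071 = 7.150242
φ(d₁) = (1/√(2π))·e^{−d₁²/2} = 0.391367
ν = S·φ(d₁)·√T = 67.459668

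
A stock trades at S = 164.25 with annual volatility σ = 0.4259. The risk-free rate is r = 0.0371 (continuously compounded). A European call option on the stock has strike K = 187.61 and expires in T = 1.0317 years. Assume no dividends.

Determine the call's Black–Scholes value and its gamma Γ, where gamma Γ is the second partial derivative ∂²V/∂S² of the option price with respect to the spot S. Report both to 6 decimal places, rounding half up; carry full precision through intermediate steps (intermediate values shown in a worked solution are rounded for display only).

price = 22.059615
Γ = 0.005615

σ√T = 0.4259·√1.0317 = 0.432598
d₁ = (ln(S/K) + (r+σ²/2)T) / (σ√T) = (ln(164.25/187.61) + (0.0371+0.4259²/2)·1.0317) / 0.432598 = (-0.132976 + 0.131847) / 0.432598 = -0.002610
d₂ = d₁ − σ√T = -0.002610 − 0.432598 = -0.435208
e^{−rT} = e^{−0.0371·1.0317} = 0.962447
N(d₁) = 0.498959,  N(d₂) = 0.331706
Call price V = S·N(d₁) − K·e^{−rT}·N(d₂) = 81.953964 − 59.894349 = 22.059615
φ(d₁) = (1/√(2π))·e^{−d₁²/2} = 0.398941
Γ = φ(d₁) / (S·σ·√T) = 0.005615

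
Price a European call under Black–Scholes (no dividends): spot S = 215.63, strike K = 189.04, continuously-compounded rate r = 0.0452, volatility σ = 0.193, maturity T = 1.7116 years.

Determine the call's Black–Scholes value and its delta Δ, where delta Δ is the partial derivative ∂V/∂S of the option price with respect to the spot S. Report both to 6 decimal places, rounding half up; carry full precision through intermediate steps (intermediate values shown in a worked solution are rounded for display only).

σ√T = 0.193·√1.7116 = 0.252498
d₁ = (ln(S/K) + (r+σ²/2)T) / (σ√T) = (ln(215.63/189.04) + (0.0452+0.193²/2)·1.7116) / 0.252498 = (0.131605 + 0.109242) / 0.252498 = 0.953857
d₂ = d₁ − σ√T = 0.953857 − 0.252498 = 0.701359
e^{−rT} = e^{−0.0452·1.7116} = 0.925553
N(d₁) = 0.829922,  N(d₂) = 0.758461
Call price V = S·N(d₁) − K·e^{−rT}·N(d₂) = 178.956097 − 132.705154 = 46.250943
Δ = N(d₁) = 0.829922

price = 46.250943
Δ = 0.829922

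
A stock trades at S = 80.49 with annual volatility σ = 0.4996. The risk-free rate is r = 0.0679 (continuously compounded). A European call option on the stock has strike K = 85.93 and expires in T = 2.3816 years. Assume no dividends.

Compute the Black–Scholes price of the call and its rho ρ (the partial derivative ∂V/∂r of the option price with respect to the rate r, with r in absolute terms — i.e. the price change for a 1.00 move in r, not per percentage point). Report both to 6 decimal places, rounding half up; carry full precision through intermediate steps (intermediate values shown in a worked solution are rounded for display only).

price = 26.914697
ρ = 69.151100

σ√T = 0.4996·√2.3816 = 0.771004
d₁ = (ln(S/K) + (r+σ²/2)T) / (σ√T) = (ln(80.49/85.93) + (0.0679+0.4996²/2)·2.3816) / 0.771004 = (-0.065400 + 0.458935) / 0.771004 = 0.510418
d₂ = d₁ − σ√T = 0.510418 − 0.771004 = -0.260586
e^{−rT} = e^{−0.0679·2.3816} = 0.850687
N(d₁) = 0.695121,  N(d₂) = 0.397206
Call price V = S·N(d₁) − K·e^{−rT}·N(d₂) = 55.950261 − 29.035564 = 26.914697
ρ = K·T·e^{−rT}·N(d₂) = 69.151100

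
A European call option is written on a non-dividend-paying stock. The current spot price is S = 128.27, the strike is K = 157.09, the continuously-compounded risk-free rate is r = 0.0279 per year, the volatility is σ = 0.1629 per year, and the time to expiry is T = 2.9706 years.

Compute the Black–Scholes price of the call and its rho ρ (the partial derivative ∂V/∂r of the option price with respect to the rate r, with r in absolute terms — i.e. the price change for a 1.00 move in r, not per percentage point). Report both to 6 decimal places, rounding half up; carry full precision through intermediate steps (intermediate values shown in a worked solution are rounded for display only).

σ√T = 0.1629·√2.9706 = 0.280765
d₁ = (ln(S/K) + (r+σ²/2)T) / (σ√T) = (ln(128.27/157.09) + (0.0279+0.1629²/2)·2.9706) / 0.280765 = (-0.202681 + 0.122294) / 0.280765 = -0.286315
d₂ = d₁ − σ√T = -0.286315 − 0.280765 = -0.567080
e^{−rT} = e^{−0.0279·2.9706} = 0.920462
N(d₁) = 0.387319,  N(d₂) = 0.285330
Call price V = S·N(d₁) − K·e^{−rT}·N(d₂) = 49.681347 − 41.257384 = 8.423963
ρ = K·T·e^{−rT}·N(d₂) = 122.559185

price = 8.423963
ρ = 122.559185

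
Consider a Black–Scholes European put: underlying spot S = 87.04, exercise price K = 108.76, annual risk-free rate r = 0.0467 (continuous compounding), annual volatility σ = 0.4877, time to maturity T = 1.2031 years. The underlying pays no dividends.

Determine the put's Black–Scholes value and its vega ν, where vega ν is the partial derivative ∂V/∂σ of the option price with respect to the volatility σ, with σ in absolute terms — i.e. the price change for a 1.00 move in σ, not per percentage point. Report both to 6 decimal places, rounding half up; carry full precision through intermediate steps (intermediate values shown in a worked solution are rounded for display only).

price = 28.846232
ν = 38.050497

σ√T = 0.4877·√1.2031 = 0.534938
d₁ = (ln(S/K) + (r+σ²/2)T) / (σ√T) = (ln(87.04/108.76) + (0.0467+0.4877²/2)·1.2031) / 0.534938 = (-0.222776 + 0.199264) / 0.534938 = -0.043952
d₂ = d₁ − σ√T = -0.043952 − 0.534938 = -0.578890
e^{−rT} = e^{−0.0467·1.2031} = 0.945364
N(−d₁) = 0.517529,  N(−d₂) = 0.718668
Put price V = K·e^{−rT}·N(−d₂) − S·N(−d₁) = 73.891929 − 45.045696 = 28.846232
φ(d₁) = (1/√(2π))·e^{−d₁²/2} = 0.398557
ν = S·φ(d₁)·√T = 38.050497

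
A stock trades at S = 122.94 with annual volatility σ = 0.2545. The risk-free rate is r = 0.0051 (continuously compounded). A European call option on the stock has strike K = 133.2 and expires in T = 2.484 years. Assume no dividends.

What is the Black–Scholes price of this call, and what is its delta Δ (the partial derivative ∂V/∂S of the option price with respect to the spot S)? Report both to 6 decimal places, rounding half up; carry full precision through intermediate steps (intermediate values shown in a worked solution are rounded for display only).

price = 16.213937
Δ = 0.512885

σ√T = 0.2545·√2.484 = 0.401110
d₁ = (ln(S/K) + (r+σ²/2)T) / (σ√T) = (ln(122.94/133.2) + (0.0051+0.2545²/2)·2.484) / 0.401110 = (-0.080155 + 0.093113) / 0.401110 = 0.032305
d₂ = d₁ − σ√T = 0.032305 − 0.401110 = -0.368805
e^{−rT} = e^{−0.0051·2.484} = 0.987412
N(d₁) = 0.512885,  N(d₂) = 0.356136
Call price V = S·N(d₁) − K·e^{−rT}·N(d₂) = 63.054138 − 46.840201 = 16.213937
Δ = N(d₁) = 0.512885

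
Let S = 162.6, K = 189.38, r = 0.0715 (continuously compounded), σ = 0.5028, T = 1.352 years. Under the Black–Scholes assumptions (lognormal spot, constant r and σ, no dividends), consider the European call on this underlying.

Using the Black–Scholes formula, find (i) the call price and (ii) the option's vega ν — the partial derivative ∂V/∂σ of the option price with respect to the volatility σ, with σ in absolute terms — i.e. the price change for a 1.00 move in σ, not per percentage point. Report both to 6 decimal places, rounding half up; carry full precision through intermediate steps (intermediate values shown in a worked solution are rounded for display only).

σ√T = 0.5028·√1.352 = 0.584633
d₁ = (ln(S/K) + (r+σ²/2)T) / (σ√T) = (ln(162.6/189.38) + (0.0715+0.5028²/2)·1.352) / 0.584633 = (-0.152462 + 0.267566) / 0.584633 = 0.196882
d₂ = d₁ − σ√T = 0.196882 − 0.584633 = -0.387752
e^{−rT} = e^{−0.0715·1.352} = 0.907857
N(d₁) = 0.578040,  N(d₂) = 0.349100
Call price V = S·N(d₁) − K·e^{−rT}·N(d₂) = 93.989306 − 60.020767 = 33.968539
φ(d₁) = (1/√(2π))·e^{−d₁²/2} = 0.391285
ν = S·φ(d₁)·√T = 73.977864

price = 33.968539
ν = 73.977864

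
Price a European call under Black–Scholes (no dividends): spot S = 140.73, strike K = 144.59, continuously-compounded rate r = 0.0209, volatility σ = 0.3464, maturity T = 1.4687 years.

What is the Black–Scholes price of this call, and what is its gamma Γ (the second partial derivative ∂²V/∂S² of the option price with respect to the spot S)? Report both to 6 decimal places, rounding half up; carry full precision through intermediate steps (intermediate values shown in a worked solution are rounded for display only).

price = 23.610907
Γ = 0.006593

σ√T = 0.3464·√1.4687 = 0.419802
d₁ = (ln(S/K) + (r+σ²/2)T) / (σ√T) = (ln(140.73/144.59) + (0.0209+0.3464²/2)·1.4687) / 0.419802 = (-0.027059 + 0.118813) / 0.419802 = 0.218564
d₂ = d₁ − σ√T = 0.218564 − 0.419802 = -0.201238
e^{−rT} = e^{−0.0209·1.4687} = 0.969771
N(d₁) = 0.586505,  N(d₂) = 0.420256
Call price V = S·N(d₁) − K·e^{−rT}·N(d₂) = 82.538880 − 58.927973 = 23.610907
φ(d₁) = (1/√(2π))·e^{−d₁²/2} = 0.389526
Γ = φ(d₁) / (S·σ·√T) = 0.006593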